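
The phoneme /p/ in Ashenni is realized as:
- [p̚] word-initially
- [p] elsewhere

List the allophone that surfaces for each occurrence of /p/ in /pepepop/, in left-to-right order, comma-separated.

Occurrence 1 (position 1): word-initially → [p̚].
Occurrence 2 (position 3): no conditioning environment matches → elsewhere allophone [p].
Occurrence 3 (position 5): no conditioning environment matches → elsewhere allophone [p].
Occurrence 4 (position 7): no conditioning environment matches → elsewhere allophone [p].

[p̚], [p], [p], [p]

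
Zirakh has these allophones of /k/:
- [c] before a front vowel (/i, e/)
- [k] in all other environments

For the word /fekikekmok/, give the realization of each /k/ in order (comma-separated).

Occurrence 1 (position 3): before a front vowel → [c].
Occurrence 2 (position 5): before a front vowel → [c].
Occurrence 3 (position 7): no conditioning environment matches → elsewhere allophone [k].
Occurrence 4 (position 10): no conditioning environment matches → elsewhere allophone [k].

[c], [c], [k], [k]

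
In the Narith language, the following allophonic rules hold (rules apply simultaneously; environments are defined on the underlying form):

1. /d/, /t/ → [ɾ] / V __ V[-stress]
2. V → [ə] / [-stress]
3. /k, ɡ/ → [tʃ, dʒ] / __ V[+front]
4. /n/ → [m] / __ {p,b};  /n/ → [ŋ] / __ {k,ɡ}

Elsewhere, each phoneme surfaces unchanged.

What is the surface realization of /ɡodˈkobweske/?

[ɡədˈkobwəstʃə]

/ɡ/ — word-initial; rule 3 does not apply here → [ɡ].
/o/ — between /ɡ/ and /d/, in an unstressed syllable — surfaces as [ə] (rule 2).
/d/ (between /o/ and /k/): rule 1 targets it, but not between a vowel and a following unstressed vowel → unchanged [d].
/k/ — between /d/ and /o/; rule 3 does not apply here → [k].
/o/ (between /k/ and /b/) fails the environment for rule 2, so it stays [o].
/b/ — not in any rule's target class → [b].
/w/ — not in any rule's target class → [w].
/e/ meets the environment for rule 2 (in an unstressed syllable) → [ə].
/s/ stays [s].
/k/ (between /s/ and /e/) occurs before a front vowel → [tʃ] by rule 3.
/e/ — word-final, in an unstressed syllable — surfaces as [ə] (rule 2).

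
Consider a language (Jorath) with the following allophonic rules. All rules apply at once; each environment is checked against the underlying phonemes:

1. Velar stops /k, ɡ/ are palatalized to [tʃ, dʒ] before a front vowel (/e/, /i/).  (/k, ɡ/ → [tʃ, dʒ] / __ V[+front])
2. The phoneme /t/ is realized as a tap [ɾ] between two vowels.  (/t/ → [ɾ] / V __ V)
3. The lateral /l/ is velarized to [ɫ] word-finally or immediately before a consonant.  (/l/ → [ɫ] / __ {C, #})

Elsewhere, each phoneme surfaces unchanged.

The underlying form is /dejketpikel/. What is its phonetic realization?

[dejtʃetpitʃeɫ]

/d/ — not in any rule's target class → [d].
/e/ — not in any rule's target class → [e].
/j/ (between /e/ and /k/): no rule targets it → [j].
/k/ (between /j/ and /e/): before a front vowel, so rule 1 applies → [tʃ].
/e/ stays [e].
/t/ (between /e/ and /p/): rule 2 targets it, but not between two vowels → unchanged [t].
/p/ (between /t/ and /i/) is unaffected → [p].
/i/ — not in any rule's target class → [i].
Rule 1 applies to /k/ (between /i/ and /e/: before a front vowel) → [tʃ].
/e/ stays [e].
/l/ (word-final) occurs word-finally or immediately before a consonant → [ɫ] by rule 3.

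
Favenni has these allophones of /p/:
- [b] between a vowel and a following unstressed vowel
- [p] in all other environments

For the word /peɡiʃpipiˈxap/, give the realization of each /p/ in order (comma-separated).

[p], [p], [b], [p]

Occurrence 1 (position 1): no conditioning environment matches → elsewhere allophone [p].
Occurrence 2 (position 6): no conditioning environment matches → elsewhere allophone [p].
Occurrence 3 (position 8): between a vowel and a following unstressed vowel → [b].
Occurrence 4 (position 12): no conditioning environment matches → elsewhere allophone [p].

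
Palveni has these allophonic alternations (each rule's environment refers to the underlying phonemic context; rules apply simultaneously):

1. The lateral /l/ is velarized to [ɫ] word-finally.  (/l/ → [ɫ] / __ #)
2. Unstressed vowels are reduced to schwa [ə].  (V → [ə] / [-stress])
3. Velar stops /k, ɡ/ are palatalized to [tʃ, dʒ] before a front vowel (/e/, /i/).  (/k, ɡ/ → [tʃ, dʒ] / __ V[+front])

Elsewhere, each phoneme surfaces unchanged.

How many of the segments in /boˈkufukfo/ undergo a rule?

3

Segments that undergo a rule: /o/ → [ə] (rule 2); /u/ → [ə] (rule 2); /o/ → [ə] (rule 2).
All other segments surface unchanged.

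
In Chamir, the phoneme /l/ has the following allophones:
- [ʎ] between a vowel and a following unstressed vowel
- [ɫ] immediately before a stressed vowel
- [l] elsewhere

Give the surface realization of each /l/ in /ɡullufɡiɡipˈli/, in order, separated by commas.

[l], [l], [ɫ]

Occurrence 1 (position 3): no conditioning environment matches → elsewhere allophone [l].
Occurrence 2 (position 4): no conditioning environment matches → elsewhere allophone [l].
Occurrence 3 (position 12): immediately before a stressed vowel → [ɫ].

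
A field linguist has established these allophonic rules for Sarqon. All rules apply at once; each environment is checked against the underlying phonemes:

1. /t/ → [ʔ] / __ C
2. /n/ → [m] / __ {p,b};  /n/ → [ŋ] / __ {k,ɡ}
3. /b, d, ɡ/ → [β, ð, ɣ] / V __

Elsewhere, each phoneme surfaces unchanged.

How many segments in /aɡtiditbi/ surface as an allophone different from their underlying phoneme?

Segments that undergo a rule: /ɡ/ → [ɣ] (rule 3); /d/ → [ð] (rule 3); /t/ → [ʔ] (rule 1).
All other segments surface unchanged.

3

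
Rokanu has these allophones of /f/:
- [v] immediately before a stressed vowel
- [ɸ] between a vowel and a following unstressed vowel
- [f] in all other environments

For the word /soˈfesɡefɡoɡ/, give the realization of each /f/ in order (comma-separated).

Occurrence 1 (position 3): immediately before a stressed vowel → [v].
Occurrence 2 (position 8): no conditioning environment matches → elsewhere allophone [f].

[v], [f]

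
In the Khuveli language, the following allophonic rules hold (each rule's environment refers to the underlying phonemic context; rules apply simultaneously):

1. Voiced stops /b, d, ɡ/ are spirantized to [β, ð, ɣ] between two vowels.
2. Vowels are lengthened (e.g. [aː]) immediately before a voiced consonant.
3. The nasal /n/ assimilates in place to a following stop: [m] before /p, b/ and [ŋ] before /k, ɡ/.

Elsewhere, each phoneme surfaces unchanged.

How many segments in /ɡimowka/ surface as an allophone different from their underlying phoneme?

Segments that undergo a rule: /i/ → [iː] (rule 2); /o/ → [oː] (rule 2).
All other segments surface unchanged.

2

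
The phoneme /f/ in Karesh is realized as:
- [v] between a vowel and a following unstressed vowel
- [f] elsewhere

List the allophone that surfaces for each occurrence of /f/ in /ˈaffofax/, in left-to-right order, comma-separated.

Occurrence 1 (position 2): no conditioning environment matches → elsewhere allophone [f].
Occurrence 2 (position 3): no conditioning environment matches → elsewhere allophone [f].
Occurrence 3 (position 5): between a vowel and a following unstressed vowel → [v].

[f], [f], [v]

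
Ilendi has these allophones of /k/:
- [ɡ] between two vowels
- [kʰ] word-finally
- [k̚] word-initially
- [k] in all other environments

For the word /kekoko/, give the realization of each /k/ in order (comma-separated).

Occurrence 1 (position 1): word-initially → [k̚].
Occurrence 2 (position 3): between two vowels → [ɡ].
Occurrence 3 (position 5): between two vowels → [ɡ].

[k̚], [ɡ], [ɡ]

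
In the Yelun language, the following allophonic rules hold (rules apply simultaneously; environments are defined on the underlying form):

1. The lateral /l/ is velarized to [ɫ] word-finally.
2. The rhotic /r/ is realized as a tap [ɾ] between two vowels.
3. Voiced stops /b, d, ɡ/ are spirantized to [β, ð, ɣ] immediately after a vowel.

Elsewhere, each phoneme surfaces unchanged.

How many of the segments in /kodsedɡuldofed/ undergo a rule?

3

Segments that undergo a rule: /d/ → [ð] (rule 3); /d/ → [ð] (rule 3); /d/ → [ð] (rule 3).
All other segments surface unchanged.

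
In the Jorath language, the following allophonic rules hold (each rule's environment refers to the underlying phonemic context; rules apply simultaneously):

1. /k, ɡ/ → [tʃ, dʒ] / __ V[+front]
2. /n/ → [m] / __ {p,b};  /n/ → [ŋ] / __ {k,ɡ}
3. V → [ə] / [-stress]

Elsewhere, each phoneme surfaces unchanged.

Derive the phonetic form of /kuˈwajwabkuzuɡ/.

/k/ (word-initial) is in the target of rule 1 but the environment (before a front vowel) is not met → [k].
/u/ (between /k/ and /w/): in an unstressed syllable, so rule 3 applies → [ə].
/a/ (between /w/ and /j/): rule 3 targets it, but not in an unstressed syllable → unchanged [a].
/a/ — between /w/ and /b/, in an unstressed syllable — surfaces as [ə] (rule 3).
/k/ (between /b/ and /u/): rule 1 targets it, but not before a front vowel → unchanged [k].
Rule 3 applies to /u/ (between /k/ and /z/: in an unstressed syllable) → [ə].
/u/ (between /z/ and /ɡ/) occurs in an unstressed syllable → [ə] by rule 3.
/ɡ/ (word-final) is in the target of rule 1 but the environment (before a front vowel) is not met → [ɡ].

[kəˈwajwəbkəzəɡ]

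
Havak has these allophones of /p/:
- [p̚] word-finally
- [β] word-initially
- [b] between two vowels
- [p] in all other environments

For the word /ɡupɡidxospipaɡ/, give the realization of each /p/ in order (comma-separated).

Occurrence 1 (position 3): no conditioning environment matches → elsewhere allophone [p].
Occurrence 2 (position 10): no conditioning environment matches → elsewhere allophone [p].
Occurrence 3 (position 12): between two vowels → [b].

[p], [p], [b]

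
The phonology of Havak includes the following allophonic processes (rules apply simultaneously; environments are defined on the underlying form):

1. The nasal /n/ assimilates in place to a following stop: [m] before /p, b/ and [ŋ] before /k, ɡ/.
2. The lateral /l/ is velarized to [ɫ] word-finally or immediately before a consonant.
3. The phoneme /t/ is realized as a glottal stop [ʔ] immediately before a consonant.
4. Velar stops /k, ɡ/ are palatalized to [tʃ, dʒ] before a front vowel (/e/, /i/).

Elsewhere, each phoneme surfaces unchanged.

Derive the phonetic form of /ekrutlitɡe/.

/e/ (word-initial): no rule targets it → [e].
/k/ (between /e/ and /r/) is in the target of rule 4 but the environment (before a front vowel) is not met → [k].
/r/ (between /k/ and /u/) is unaffected → [r].
/u/ — not in any rule's target class → [u].
/t/ meets the environment for rule 3 (immediately before a consonant) → [ʔ].
/l/ — between /t/ and /i/; rule 2 does not apply here → [l].
/i/ (between /l/ and /t/): no rule targets it → [i].
/t/ (between /i/ and /ɡ/) occurs immediately before a consonant → [ʔ] by rule 3.
Rule 4 applies to /ɡ/ (between /t/ and /e/: before a front vowel) → [dʒ].
/e/ — not in any rule's target class → [e].

[ekruʔliʔdʒe]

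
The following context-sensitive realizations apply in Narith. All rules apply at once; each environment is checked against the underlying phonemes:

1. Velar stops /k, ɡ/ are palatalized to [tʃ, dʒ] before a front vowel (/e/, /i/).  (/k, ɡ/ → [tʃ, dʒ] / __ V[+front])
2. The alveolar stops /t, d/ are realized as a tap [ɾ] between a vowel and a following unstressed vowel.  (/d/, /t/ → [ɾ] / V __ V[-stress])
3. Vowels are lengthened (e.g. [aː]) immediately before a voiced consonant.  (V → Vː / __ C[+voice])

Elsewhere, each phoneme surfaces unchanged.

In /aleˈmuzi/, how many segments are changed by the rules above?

3

Segments that undergo a rule: /a/ → [aː] (rule 3); /e/ → [eː] (rule 3); /u/ → [uː] (rule 3).
All other segments surface unchanged.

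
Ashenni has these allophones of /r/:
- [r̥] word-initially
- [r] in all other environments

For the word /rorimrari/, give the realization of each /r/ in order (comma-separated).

[r̥], [r], [r], [r]

Occurrence 1 (position 1): word-initially → [r̥].
Occurrence 2 (position 3): no conditioning environment matches → elsewhere allophone [r].
Occurrence 3 (position 6): no conditioning environment matches → elsewhere allophone [r].
Occurrence 4 (position 8): no conditioning environment matches → elsewhere allophone [r].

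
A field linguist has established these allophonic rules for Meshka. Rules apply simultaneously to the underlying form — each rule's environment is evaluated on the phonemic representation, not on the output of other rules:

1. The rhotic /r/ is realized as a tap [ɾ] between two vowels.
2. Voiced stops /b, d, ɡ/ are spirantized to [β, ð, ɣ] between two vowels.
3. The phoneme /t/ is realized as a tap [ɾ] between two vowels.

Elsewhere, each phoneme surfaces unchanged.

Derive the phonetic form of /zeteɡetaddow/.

[zeɾeɣeɾaddow]

/z/ (word-initial) is unaffected → [z].
/e/ stays [e].
Rule 3 applies to /t/ (between /e/ and /e/: between two vowels) → [ɾ].
/e/ (between /t/ and /ɡ/) is unaffected → [e].
/ɡ/ — between /e/ and /e/, between two vowels — surfaces as [ɣ] (rule 2).
/e/ (between /ɡ/ and /t/): no rule targets it → [e].
/t/ — between /e/ and /a/, between two vowels — surfaces as [ɾ] (rule 3).
/a/ stays [a].
/d/ — between /a/ and /d/; rule 2 does not apply here → [d].
/d/ (between /d/ and /o/) is in the target of rule 2 but the environment (between two vowels) is not met → [d].
/o/ (between /d/ and /w/): no rule targets it → [o].
/w/ (word-final): no rule targets it → [w].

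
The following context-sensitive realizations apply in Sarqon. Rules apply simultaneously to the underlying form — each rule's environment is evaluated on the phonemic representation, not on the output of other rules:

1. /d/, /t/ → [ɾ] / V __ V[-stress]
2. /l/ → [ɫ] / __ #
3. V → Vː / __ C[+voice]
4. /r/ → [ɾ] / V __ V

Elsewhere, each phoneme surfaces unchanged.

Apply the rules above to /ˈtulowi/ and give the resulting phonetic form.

[ˈtuːloːwi]

/t/ (word-initial): rule 1 targets it, but not between a vowel and a following unstressed vowel → unchanged [t].
/u/ — between /t/ and /l/, before a voiced consonant — surfaces as [uː] (rule 3).
/l/ (between /u/ and /o/): rule 2 targets it, but not word-finally → unchanged [l].
Rule 3 applies to /o/ (between /l/ and /w/: before a voiced consonant) → [oː].
/w/ — not in any rule's target class → [w].
/i/ (word-final) fails the environment for rule 3, so it stays [i].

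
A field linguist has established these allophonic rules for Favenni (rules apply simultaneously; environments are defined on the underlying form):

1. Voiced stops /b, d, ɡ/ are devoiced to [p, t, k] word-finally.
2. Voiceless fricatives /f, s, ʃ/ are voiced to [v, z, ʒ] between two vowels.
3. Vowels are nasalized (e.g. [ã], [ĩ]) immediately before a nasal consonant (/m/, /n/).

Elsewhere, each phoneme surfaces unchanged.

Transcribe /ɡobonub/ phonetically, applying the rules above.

/ɡ/ (word-initial) is in the target of rule 1 but the environment (word-finally) is not met → [ɡ].
/o/ (between /ɡ/ and /b/): rule 3 targets it, but not before a nasal consonant → unchanged [o].
/b/ — between /o/ and /o/; rule 1 does not apply here → [b].
/o/ — between /b/ and /n/, before a nasal consonant — surfaces as [õ] (rule 3).
/n/ stays [n].
/u/ — between /n/ and /b/; rule 3 does not apply here → [u].
/b/ meets the environment for rule 1 (word-finally) → [p].

[ɡobõnup]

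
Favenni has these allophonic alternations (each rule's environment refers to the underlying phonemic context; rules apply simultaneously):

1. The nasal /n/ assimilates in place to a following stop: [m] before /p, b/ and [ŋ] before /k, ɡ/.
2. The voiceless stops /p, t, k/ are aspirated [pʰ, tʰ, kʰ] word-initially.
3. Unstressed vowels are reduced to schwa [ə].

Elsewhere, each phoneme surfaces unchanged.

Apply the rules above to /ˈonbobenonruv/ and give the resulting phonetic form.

/o/ — word-initial; rule 3 does not apply here → [o].
/n/ (between /o/ and /b/) occurs before a labial or velar stop → [m] by rule 1.
/b/ (between /n/ and /o/) is unaffected → [b].
/o/ (between /b/ and /b/): in an unstressed syllable, so rule 3 applies → [ə].
/b/ (between /o/ and /e/): no rule targets it → [b].
/e/ (between /b/ and /n/): in an unstressed syllable, so rule 3 applies → [ə].
/n/ (between /e/ and /o/) is in the target of rule 1 but the environment (before a labial or velar stop) is not met → [n].
/o/ (between /n/ and /n/) occurs in an unstressed syllable → [ə] by rule 3.
/n/ (between /o/ and /r/) is in the target of rule 1 but the environment (before a labial or velar stop) is not met → [n].
/r/ — not in any rule's target class → [r].
/u/ — between /r/ and /v/, in an unstressed syllable — surfaces as [ə] (rule 3).
/v/ stays [v].

[ˈombəbənənrəv]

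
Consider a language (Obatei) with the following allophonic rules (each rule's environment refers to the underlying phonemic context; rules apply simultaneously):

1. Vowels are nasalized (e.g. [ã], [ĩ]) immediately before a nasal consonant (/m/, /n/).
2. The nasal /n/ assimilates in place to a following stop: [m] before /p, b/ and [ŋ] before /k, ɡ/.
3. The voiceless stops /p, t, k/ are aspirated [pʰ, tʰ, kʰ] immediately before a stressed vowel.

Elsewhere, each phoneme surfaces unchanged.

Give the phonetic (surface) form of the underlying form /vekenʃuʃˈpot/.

[vekẽnʃuʃˈpʰot]

/v/ (word-initial) is unaffected → [v].
/e/ (between /v/ and /k/) fails the environment for rule 1, so it stays [e].
/k/ (between /e/ and /e/): rule 3 targets it, but not immediately before a stressed vowel → unchanged [k].
/e/ (between /k/ and /n/): before a nasal consonant, so rule 1 applies → [ẽ].
/n/ — between /e/ and /ʃ/; rule 2 does not apply here → [n].
/ʃ/ stays [ʃ].
/u/ — between /ʃ/ and /ʃ/; rule 1 does not apply here → [u].
/ʃ/ — not in any rule's target class → [ʃ].
/p/ (between /ʃ/ and /o/): immediately before a stressed vowel, so rule 3 applies → [pʰ].
/o/ — between /p/ and /t/; rule 1 does not apply here → [o].
/t/ (word-final): rule 3 targets it, but not immediately before a stressed vowel → unchanged [t].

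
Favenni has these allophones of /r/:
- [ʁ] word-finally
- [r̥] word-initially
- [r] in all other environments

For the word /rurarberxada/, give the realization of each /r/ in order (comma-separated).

[r̥], [r], [r], [r]

Occurrence 1 (position 1): word-initially → [r̥].
Occurrence 2 (position 3): no conditioning environment matches → elsewhere allophone [r].
Occurrence 3 (position 5): no conditioning environment matches → elsewhere allophone [r].
Occurrence 4 (position 8): no conditioning environment matches → elsewhere allophone [r].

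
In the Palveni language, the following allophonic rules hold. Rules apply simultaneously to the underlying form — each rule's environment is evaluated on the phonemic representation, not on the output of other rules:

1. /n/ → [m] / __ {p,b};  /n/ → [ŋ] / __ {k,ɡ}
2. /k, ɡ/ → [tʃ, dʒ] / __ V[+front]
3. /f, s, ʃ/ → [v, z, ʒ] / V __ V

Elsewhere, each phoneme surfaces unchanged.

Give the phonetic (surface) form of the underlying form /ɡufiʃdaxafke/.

/ɡ/ (word-initial) is in the target of rule 2 but the environment (before a front vowel) is not met → [ɡ].
/f/ (between /u/ and /i/): between two vowels, so rule 3 applies → [v].
/ʃ/ (between /i/ and /d/) is in the target of rule 3 but the environment (between two vowels) is not met → [ʃ].
/f/ — between /a/ and /k/; rule 3 does not apply here → [f].
/k/ (between /f/ and /e/) occurs before a front vowel → [tʃ] by rule 2.

[ɡuviʃdaxaftʃe]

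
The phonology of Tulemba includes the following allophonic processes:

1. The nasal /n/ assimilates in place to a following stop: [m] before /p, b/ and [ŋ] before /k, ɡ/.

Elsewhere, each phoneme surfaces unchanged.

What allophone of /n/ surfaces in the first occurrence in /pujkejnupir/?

/n/ — between /j/ and /u/; rule 1 does not apply here → [n].

[n]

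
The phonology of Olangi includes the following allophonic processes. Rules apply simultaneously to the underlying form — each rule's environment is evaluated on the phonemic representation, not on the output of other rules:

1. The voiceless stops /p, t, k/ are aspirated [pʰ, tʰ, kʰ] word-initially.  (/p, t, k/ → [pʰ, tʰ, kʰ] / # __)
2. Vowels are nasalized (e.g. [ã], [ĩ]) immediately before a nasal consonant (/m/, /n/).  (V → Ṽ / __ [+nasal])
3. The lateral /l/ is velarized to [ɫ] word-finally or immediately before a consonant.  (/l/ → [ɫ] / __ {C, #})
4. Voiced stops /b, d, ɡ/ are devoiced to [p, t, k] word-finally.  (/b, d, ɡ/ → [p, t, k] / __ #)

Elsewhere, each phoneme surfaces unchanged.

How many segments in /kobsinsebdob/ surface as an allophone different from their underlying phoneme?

3

Segments that undergo a rule: /k/ → [kʰ] (rule 1); /i/ → [ĩ] (rule 2); /b/ → [p] (rule 4).
All other segments surface unchanged.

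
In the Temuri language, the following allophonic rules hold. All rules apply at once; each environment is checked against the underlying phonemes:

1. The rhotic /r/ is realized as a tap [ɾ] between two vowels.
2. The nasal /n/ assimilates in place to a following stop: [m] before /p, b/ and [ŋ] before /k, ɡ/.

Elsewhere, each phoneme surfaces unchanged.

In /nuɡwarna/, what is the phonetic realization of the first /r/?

[r]

/r/ (between /a/ and /n/) fails the environment for rule 1, so it stays [r].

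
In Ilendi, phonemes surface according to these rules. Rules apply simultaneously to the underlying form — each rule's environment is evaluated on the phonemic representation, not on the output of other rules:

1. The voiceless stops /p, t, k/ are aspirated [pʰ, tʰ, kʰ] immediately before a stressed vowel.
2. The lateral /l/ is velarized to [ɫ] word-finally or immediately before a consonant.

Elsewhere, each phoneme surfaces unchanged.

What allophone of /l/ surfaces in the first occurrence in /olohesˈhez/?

[l]

/l/ — between /o/ and /o/; rule 2 does not apply here → [l].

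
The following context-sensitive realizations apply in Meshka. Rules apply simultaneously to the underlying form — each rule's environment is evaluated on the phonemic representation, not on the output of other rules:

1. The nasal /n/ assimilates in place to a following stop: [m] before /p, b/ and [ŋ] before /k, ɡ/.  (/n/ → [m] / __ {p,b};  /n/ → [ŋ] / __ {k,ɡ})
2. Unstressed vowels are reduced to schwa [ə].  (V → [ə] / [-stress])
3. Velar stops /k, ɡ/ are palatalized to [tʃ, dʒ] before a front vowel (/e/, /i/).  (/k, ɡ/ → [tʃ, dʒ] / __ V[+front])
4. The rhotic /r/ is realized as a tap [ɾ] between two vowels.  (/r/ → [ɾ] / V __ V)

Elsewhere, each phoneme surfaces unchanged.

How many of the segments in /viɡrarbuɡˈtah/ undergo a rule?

3

Segments that undergo a rule: /i/ → [ə] (rule 2); /a/ → [ə] (rule 2); /u/ → [ə] (rule 2).
All other segments surface unchanged.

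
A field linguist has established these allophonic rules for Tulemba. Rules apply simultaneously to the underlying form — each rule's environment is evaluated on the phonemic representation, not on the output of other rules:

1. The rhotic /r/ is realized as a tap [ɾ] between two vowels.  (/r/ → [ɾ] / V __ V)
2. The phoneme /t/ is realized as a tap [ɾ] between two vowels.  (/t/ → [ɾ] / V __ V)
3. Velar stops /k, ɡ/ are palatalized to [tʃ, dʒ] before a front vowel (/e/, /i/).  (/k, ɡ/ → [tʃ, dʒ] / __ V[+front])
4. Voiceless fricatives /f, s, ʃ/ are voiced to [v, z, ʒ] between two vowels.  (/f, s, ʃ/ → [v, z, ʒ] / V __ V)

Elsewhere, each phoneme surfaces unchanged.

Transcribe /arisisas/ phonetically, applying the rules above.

[aɾizizas]

/a/ (word-initial): no rule targets it → [a].
Rule 1 applies to /r/ (between /a/ and /i/: between two vowels) → [ɾ].
/i/ stays [i].
/s/ (between /i/ and /i/) occurs between two vowels → [z] by rule 4.
/i/ (between /s/ and /s/): no rule targets it → [i].
Rule 4 applies to /s/ (between /i/ and /a/: between two vowels) → [z].
/a/ (between /s/ and /s/): no rule targets it → [a].
/s/ (word-final): rule 4 targets it, but not between two vowels → unchanged [s].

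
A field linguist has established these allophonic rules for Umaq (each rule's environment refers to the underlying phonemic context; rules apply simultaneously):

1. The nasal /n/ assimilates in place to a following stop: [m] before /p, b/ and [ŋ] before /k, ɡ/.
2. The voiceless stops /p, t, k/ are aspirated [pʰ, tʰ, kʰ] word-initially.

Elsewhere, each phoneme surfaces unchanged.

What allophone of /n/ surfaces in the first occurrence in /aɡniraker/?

/n/ (between /ɡ/ and /i/) is in the target of rule 1 but the environment (before a labial or velar stop) is not met → [n].

[n]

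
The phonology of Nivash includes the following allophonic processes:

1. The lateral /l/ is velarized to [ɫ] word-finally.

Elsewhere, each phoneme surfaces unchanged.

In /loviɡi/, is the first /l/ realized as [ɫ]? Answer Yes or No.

No

/l/ (word-initial) is in the target of rule 1 but the environment (word-finally) is not met → [l].
The actual realization is [l], not [ɫ].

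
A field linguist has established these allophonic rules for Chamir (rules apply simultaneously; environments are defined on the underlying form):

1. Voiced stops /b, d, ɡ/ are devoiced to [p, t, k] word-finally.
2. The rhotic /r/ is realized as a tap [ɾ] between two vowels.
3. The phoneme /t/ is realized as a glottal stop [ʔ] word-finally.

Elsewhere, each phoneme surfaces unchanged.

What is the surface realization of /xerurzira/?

[xeɾurziɾa]

/x/ (word-initial) is unaffected → [x].
/e/ — not in any rule's target class → [e].
/r/ (between /e/ and /u/) occurs between two vowels → [ɾ] by rule 2.
/u/ (between /r/ and /r/) is unaffected → [u].
/r/ (between /u/ and /z/) is in the target of rule 2 but the environment (between two vowels) is not met → [r].
/z/ stays [z].
/i/ (between /z/ and /r/) is unaffected → [i].
/r/ (between /i/ and /a/): between two vowels, so rule 2 applies → [ɾ].
/a/ stays [a].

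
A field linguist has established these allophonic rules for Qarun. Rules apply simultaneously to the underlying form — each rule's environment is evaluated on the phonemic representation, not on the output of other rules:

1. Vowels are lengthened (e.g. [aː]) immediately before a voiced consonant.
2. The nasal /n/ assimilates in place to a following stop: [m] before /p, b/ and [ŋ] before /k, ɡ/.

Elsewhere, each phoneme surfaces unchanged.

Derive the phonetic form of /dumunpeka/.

/u/ (between /d/ and /m/): before a voiced consonant, so rule 1 applies → [uː].
/u/ meets the environment for rule 1 (before a voiced consonant) → [uː].
/n/ (between /u/ and /p/): before a labial or velar stop, so rule 2 applies → [m].
/e/ (between /p/ and /k/): rule 1 targets it, but not before a voiced consonant → unchanged [e].
/a/ (word-final) is in the target of rule 1 but the environment (before a voiced consonant) is not met → [a].

[duːmuːmpeka]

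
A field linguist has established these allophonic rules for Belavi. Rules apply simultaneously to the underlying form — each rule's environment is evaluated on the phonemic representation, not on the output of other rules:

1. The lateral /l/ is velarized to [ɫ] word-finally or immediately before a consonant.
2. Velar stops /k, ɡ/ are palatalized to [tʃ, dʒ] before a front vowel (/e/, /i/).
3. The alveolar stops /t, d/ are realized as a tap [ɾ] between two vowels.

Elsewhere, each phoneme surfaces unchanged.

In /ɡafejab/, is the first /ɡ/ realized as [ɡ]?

/ɡ/ (word-initial) is in the target of rule 2 but the environment (before a front vowel) is not met → [ɡ].
The actual realization is [ɡ], which matches [ɡ].

Yes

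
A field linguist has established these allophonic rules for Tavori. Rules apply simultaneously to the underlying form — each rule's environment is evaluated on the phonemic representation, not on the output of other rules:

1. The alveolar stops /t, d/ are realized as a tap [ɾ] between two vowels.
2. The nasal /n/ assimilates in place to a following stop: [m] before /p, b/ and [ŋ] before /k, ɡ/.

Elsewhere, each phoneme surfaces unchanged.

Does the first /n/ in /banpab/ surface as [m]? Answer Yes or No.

Yes

/n/ — between /a/ and /p/, before a labial or velar stop — surfaces as [m] (rule 2).
The actual realization is [m], which matches [m].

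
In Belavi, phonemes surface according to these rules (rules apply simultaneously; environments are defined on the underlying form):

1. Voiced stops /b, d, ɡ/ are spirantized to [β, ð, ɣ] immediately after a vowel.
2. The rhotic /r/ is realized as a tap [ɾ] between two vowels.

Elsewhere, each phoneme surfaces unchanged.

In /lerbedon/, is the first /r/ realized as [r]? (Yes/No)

Yes

/r/ (between /e/ and /b/) fails the environment for rule 2, so it stays [r].
The actual realization is [r], which matches [r].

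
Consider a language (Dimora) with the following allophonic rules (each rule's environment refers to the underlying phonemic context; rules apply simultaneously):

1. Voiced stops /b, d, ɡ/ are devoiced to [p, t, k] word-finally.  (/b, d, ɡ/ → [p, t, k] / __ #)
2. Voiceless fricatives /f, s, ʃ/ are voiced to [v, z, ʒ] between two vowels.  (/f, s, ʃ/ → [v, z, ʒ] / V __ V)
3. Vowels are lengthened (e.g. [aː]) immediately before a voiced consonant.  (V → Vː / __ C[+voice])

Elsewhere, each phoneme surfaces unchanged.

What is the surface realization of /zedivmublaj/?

Rule 3 applies to /e/ (between /z/ and /d/: before a voiced consonant) → [eː].
/d/ (between /e/ and /i/): rule 1 targets it, but not word-finally → unchanged [d].
/i/ meets the environment for rule 3 (before a voiced consonant) → [iː].
/u/ meets the environment for rule 3 (before a voiced consonant) → [uː].
/b/ (between /u/ and /l/) is in the target of rule 1 but the environment (word-finally) is not met → [b].
/a/ (between /l/ and /j/): before a voiced consonant, so rule 3 applies → [aː].

[zeːdiːvmuːblaːj]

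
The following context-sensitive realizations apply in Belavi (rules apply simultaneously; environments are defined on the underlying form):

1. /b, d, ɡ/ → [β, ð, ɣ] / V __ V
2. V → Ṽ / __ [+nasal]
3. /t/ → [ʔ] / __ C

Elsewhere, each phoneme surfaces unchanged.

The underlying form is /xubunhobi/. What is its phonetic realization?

[xuβũnhoβi]

/x/ stays [x].
/u/ (between /x/ and /b/) fails the environment for rule 2, so it stays [u].
/b/ meets the environment for rule 1 (between two vowels) → [β].
/u/ — between /b/ and /n/, before a nasal consonant — surfaces as [ũ] (rule 2).
/n/ (between /u/ and /h/) is unaffected → [n].
/h/ — not in any rule's target class → [h].
/o/ (between /h/ and /b/): rule 2 targets it, but not before a nasal consonant → unchanged [o].
/b/ (between /o/ and /i/) occurs between two vowels → [β] by rule 1.
/i/ — word-final; rule 2 does not apply here → [i].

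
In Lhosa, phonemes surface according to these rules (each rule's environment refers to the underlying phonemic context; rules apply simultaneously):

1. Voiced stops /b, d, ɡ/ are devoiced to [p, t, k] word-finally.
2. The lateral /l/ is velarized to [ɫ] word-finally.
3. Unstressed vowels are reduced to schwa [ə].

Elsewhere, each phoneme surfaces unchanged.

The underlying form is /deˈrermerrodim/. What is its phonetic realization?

/d/ (word-initial): rule 1 targets it, but not word-finally → unchanged [d].
Rule 3 applies to /e/ (between /d/ and /r/: in an unstressed syllable) → [ə].
/r/ — not in any rule's target class → [r].
/e/ (between /r/ and /r/) is in the target of rule 3 but the environment (in an unstressed syllable) is not met → [e].
/r/ (between /e/ and /m/) is unaffected → [r].
/m/ (between /r/ and /e/) is unaffected → [m].
/e/ (between /m/ and /r/) occurs in an unstressed syllable → [ə] by rule 3.
/r/ — not in any rule's target class → [r].
/r/ (between /r/ and /o/) is unaffected → [r].
/o/ meets the environment for rule 3 (in an unstressed syllable) → [ə].
/d/ — between /o/ and /i/; rule 1 does not apply here → [d].
/i/ meets the environment for rule 3 (in an unstressed syllable) → [ə].
/m/ — not in any rule's target class → [m].

[dəˈrermərrədəm]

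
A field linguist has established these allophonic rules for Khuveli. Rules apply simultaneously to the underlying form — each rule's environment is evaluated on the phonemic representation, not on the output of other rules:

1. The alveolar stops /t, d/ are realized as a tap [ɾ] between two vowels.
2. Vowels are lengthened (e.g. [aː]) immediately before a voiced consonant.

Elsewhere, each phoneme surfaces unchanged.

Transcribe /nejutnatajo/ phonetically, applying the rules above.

[neːjutnaɾaːjo]

/n/ (word-initial) is unaffected → [n].
/e/ — between /n/ and /j/, before a voiced consonant — surfaces as [eː] (rule 2).
/j/ (between /e/ and /u/) is unaffected → [j].
/u/ — between /j/ and /t/; rule 2 does not apply here → [u].
/t/ (between /u/ and /n/) is in the target of rule 1 but the environment (between two vowels) is not met → [t].
/n/ (between /t/ and /a/): no rule targets it → [n].
/a/ (between /n/ and /t/): rule 2 targets it, but not before a voiced consonant → unchanged [a].
/t/ — between /a/ and /a/, between two vowels — surfaces as [ɾ] (rule 1).
Rule 2 applies to /a/ (between /t/ and /j/: before a voiced consonant) → [aː].
/j/ stays [j].
/o/ (word-final): rule 2 targets it, but not before a voiced consonant → unchanged [o].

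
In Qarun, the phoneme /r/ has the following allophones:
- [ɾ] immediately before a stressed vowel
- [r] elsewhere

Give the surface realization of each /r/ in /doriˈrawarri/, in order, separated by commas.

Occurrence 1 (position 3): no conditioning environment matches → elsewhere allophone [r].
Occurrence 2 (position 5): immediately before a stressed vowel → [ɾ].
Occurrence 3 (position 9): no conditioning environment matches → elsewhere allophone [r].
Occurrence 4 (position 10): no conditioning environment matches → elsewhere allophone [r].

[r], [ɾ], [r], [r]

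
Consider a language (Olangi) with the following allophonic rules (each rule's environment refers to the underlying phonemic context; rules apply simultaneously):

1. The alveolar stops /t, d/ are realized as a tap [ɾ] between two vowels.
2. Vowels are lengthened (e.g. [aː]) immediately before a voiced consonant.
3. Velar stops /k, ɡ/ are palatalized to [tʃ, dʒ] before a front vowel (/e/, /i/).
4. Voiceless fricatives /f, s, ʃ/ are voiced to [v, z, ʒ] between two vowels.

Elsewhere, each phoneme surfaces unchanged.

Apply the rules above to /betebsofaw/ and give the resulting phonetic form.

[beɾeːbsovaːw]

/b/ (word-initial) is unaffected → [b].
/e/ (between /b/ and /t/) fails the environment for rule 2, so it stays [e].
/t/ (between /e/ and /e/) occurs between two vowels → [ɾ] by rule 1.
Rule 2 applies to /e/ (between /t/ and /b/: before a voiced consonant) → [eː].
/b/ (between /e/ and /s/): no rule targets it → [b].
/s/ (between /b/ and /o/): rule 4 targets it, but not between two vowels → unchanged [s].
/o/ (between /s/ and /f/): rule 2 targets it, but not before a voiced consonant → unchanged [o].
/f/ (between /o/ and /a/): between two vowels, so rule 4 applies → [v].
/a/ (between /f/ and /w/) occurs before a voiced consonant → [aː] by rule 2.
/w/ stays [w].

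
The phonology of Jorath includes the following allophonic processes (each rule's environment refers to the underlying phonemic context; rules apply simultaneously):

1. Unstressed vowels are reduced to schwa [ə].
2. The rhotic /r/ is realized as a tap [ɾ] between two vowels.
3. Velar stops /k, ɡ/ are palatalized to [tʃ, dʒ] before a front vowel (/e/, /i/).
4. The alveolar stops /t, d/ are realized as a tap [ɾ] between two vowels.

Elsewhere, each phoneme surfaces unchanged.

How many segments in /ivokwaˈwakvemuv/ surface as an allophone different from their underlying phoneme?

5

Segments that undergo a rule: /i/ → [ə] (rule 1); /o/ → [ə] (rule 1); /a/ → [ə] (rule 1); /e/ → [ə] (rule 1); /u/ → [ə] (rule 1).
All other segments surface unchanged.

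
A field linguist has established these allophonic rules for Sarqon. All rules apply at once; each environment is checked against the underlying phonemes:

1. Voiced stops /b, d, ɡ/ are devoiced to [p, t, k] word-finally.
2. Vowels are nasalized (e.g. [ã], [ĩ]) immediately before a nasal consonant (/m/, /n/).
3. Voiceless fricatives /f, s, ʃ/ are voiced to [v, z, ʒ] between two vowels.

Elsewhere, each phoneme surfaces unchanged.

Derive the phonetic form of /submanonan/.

/s/ (word-initial): rule 3 targets it, but not between two vowels → unchanged [s].
/u/ (between /s/ and /b/) is in the target of rule 2 but the environment (before a nasal consonant) is not met → [u].
/b/ (between /u/ and /m/): rule 1 targets it, but not word-finally → unchanged [b].
/a/ meets the environment for rule 2 (before a nasal consonant) → [ã].
/o/ (between /n/ and /n/): before a nasal consonant, so rule 2 applies → [õ].
/a/ (between /n/ and /n/): before a nasal consonant, so rule 2 applies → [ã].

[submãnõnãn]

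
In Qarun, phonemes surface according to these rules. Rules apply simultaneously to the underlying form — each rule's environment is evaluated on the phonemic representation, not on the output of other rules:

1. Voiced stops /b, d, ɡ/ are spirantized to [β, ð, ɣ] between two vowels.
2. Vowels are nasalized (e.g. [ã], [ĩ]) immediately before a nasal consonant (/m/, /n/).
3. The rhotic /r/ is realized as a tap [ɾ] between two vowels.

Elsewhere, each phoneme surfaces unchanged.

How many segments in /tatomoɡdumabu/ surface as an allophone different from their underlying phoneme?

3

Segments that undergo a rule: /o/ → [õ] (rule 2); /u/ → [ũ] (rule 2); /b/ → [β] (rule 1).
All other segments surface unchanged.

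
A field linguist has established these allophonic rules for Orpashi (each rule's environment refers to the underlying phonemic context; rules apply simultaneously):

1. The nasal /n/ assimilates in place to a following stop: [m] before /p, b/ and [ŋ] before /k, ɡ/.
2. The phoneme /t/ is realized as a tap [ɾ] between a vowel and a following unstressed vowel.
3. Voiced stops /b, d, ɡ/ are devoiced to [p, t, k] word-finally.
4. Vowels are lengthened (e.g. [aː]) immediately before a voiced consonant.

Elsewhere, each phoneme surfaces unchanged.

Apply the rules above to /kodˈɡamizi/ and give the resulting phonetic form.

[koːdˈɡaːmiːzi]

/o/ — between /k/ and /d/, before a voiced consonant — surfaces as [oː] (rule 4).
/d/ (between /o/ and /ɡ/): rule 3 targets it, but not word-finally → unchanged [d].
/ɡ/ (between /d/ and /a/): rule 3 targets it, but not word-finally → unchanged [ɡ].
Rule 4 applies to /a/ (between /ɡ/ and /m/: before a voiced consonant) → [aː].
/i/ (between /m/ and /z/): before a voiced consonant, so rule 4 applies → [iː].
/i/ (word-final) fails the environment for rule 4, so it stays [i].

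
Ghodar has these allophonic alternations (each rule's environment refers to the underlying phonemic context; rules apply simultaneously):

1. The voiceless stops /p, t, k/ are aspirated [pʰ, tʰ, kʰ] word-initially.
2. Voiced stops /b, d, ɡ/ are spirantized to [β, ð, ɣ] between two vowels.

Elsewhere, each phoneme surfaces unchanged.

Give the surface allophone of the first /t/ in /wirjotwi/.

[t]

/t/ (between /o/ and /w/) is in the target of rule 1 but the environment (word-initially) is not met → [t].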